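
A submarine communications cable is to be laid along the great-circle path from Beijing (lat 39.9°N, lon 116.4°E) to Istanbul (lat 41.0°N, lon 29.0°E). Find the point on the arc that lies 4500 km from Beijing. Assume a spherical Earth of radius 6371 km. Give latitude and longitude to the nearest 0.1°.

Write both endpoints as unit vectors p₁, p₂ with components (cos φ cos λ, cos φ sin λ, sin φ).
The central angle between the endpoints is δ = arccos(p₁·p₂) ≈ 1.107 rad (63.4°). The total great-circle distance is δ·R ≈ 1.107 × 6371 ≈ 7055 km, so the target fraction is f = 4500/7055 ≈ 0.638.
Interpolate at f ≈ 0.638 with slerp weights a = sin((1−f)δ)/sin δ ≈ 0.436, b = sin(fδ)/sin δ ≈ 0.726.
p = a·p₁ + b·p₂ ≈ (0.330, 0.565, 0.756); φ = arcsin(p_z) ≈ 49.11°, λ = atan2(p_y, p_x) ≈ 59.72°.

≈ lat 49.1°N, lon 59.7°E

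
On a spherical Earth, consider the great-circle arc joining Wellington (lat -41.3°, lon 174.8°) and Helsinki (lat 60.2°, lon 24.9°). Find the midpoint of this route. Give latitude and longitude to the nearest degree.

Convert each endpoint to a unit vector on the sphere (x = cos φ cos λ, y = cos φ sin λ, z = sin φ).
The central angle between the endpoints is δ = arccos(p₁·p₂) ≈ 2.681 rad (153.6°).
Interpolate at f = 1/2 with slerp weights a = sin((1−f)δ)/sin δ ≈ 2.190, b = sin(fδ)/sin δ ≈ 2.190.
p = a·p₁ + b·p₂ ≈ (-0.651, 0.607, 0.455); φ = arcsin(p_z) ≈ 27.06°, λ = atan2(p_y, p_x) ≈ 137.00°.

≈ lat 27°, lon 137°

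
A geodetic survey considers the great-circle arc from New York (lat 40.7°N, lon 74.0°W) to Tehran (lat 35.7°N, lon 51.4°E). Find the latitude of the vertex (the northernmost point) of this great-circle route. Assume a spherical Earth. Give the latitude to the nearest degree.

The great circle lies in the plane with unit normal n̂ = (p₁ × p₂)/|p₁ × p₂|.
Here n̂_z ≈ +0.502; the vertex latitude is φ_max = arccos|n̂_z| ≈ 59.9°.

≈ 60°N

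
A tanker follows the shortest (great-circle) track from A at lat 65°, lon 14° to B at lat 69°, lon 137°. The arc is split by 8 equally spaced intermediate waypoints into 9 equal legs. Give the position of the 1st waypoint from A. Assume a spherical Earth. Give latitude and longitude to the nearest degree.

≈ lat 69°, lon 20°

From cos δ = sin φ₁ sin φ₂ + cos φ₁ cos φ₂ cos Δλ, the central angle is δ ≈ 0.702 rad (40.2°).
Interpolate at f = 1/9 with slerp weights a = sin((1−f)δ)/sin δ ≈ 0.905, b = sin(fδ)/sin δ ≈ 0.121.
p = a·p₁ + b·p₂ ≈ (0.339, 0.122, 0.933); φ = arcsin(p_z) ≈ 68.86°, λ = atan2(p_y, p_x) ≈ 19.77°.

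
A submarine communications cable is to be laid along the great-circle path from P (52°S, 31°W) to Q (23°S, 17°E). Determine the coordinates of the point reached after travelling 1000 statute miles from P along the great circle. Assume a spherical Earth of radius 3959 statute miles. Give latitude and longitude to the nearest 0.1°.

Write both endpoints as unit vectors p₁, p₂ with components (cos φ cos λ, cos φ sin λ, sin φ).
The central angle between the endpoints is δ = arccos(p₁·p₂) ≈ 0.813 rad (46.6°). The total great-circle distance is δ·R ≈ 0.813 × 3959 ≈ 3220 mi, so the target fraction is f = 1000/3220 ≈ 0.311.
Interpolate at f ≈ 0.311 with slerp weights a = sin((1−f)δ)/sin δ ≈ 0.732, b = sin(fδ)/sin δ ≈ 0.344.
p = a·p₁ + b·p₂ ≈ (0.689, -0.140, -0.711); φ = arcsin(p_z) ≈ -45.33°, λ = atan2(p_y, p_x) ≈ -11.45°.

≈ (45.3°S, 11.4°W)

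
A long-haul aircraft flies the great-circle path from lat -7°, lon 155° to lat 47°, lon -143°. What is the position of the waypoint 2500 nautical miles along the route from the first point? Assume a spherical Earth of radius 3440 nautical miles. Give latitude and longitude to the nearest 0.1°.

Write both endpoints as unit vectors p₁, p₂ with components (cos φ cos λ, cos φ sin λ, sin φ).
The central angle between the endpoints is δ = arccos(p₁·p₂) ≈ 1.340 rad (76.8°). The total great-circle distance is δ·R ≈ 1.340 × 3440 ≈ 4610 nmi, so the target fraction is f = 2500/4610 ≈ 0.542.
Interpolate at f ≈ 0.542 with slerp weights a = sin((1−f)δ)/sin δ ≈ 0.591, b = sin(fδ)/sin δ ≈ 0.683.
p = a·p₁ + b·p₂ ≈ (-0.904, -0.032, 0.427); φ = arcsin(p_z) ≈ 25.28°, λ = atan2(p_y, p_x) ≈ -177.96°.

≈ lat 25.3°, lon -178.0°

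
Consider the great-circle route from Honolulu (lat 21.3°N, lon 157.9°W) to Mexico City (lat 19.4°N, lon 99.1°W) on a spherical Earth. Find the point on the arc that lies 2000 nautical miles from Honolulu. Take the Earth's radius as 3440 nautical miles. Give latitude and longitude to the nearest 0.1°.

≈ lat 22.7°N, lon 121.9°W

Write both endpoints as unit vectors p₁, p₂ with components (cos φ cos λ, cos φ sin λ, sin φ).
The central angle between the endpoints is δ = arccos(p₁·p₂) ≈ 0.957 rad (54.8°). The total great-circle distance is δ·R ≈ 0.957 × 3440 ≈ 3292 nmi, so the target fraction is f = 2000/3292 ≈ 0.607.
Interpolate at f ≈ 0.607 with slerp weights a = sin((1−f)δ)/sin δ ≈ 0.449, b = sin(fδ)/sin δ ≈ 0.672.
p = a·p₁ + b·p₂ ≈ (-0.488, -0.783, 0.386); φ = arcsin(p_z) ≈ 22.72°, λ = atan2(p_y, p_x) ≈ -121.92°.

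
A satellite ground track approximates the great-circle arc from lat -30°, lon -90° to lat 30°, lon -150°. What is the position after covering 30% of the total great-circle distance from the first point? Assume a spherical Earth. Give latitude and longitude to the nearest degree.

≈ lat -12°, lon -109°

Write both endpoints as unit vectors p₁, p₂ with components (cos φ cos λ, cos φ sin λ, sin φ).
The central angle between the endpoints is δ = arccos(p₁·p₂) ≈ 1.445 rad (82.8°).
Interpolate at f = 0.30 with slerp weights a = sin((1−f)δ)/sin δ ≈ 0.855, b = sin(fδ)/sin δ ≈ 0.423.
p = a·p₁ + b·p₂ ≈ (-0.318, -0.923, -0.216); φ = arcsin(p_z) ≈ -12.45°, λ = atan2(p_y, p_x) ≈ -108.98°.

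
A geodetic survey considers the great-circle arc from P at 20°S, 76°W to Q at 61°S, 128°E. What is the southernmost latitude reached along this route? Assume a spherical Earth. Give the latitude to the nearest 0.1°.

≈ 79.2°S

The great circle lies in the plane with unit normal n̂ = (p₁ × p₂)/|p₁ × p₂|.
Here n̂_z ≈ -0.187; the vertex latitude is φ_max = arccos|n̂_z| ≈ 79.2°.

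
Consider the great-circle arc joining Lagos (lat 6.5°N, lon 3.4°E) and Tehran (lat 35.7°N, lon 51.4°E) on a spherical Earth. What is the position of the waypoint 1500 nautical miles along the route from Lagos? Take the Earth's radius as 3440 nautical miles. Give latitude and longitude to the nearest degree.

≈ lat 22°N, lon 24°E

The haversine formula gives a central angle δ ≈ 0.920 rad (52.7°) between the endpoints. The total great-circle distance is δ·R ≈ 0.920 × 3440 ≈ 3164 nmi, so the target fraction is f = 1500/3164 ≈ 0.474.
Interpolate at f ≈ 0.474 with slerp weights a = sin((1−f)δ)/sin δ ≈ 0.585, b = sin(fδ)/sin δ ≈ 0.531.
p = a·p₁ + b·p₂ ≈ (0.849, 0.371, 0.376); φ = arcsin(p_z) ≈ 22.09°, λ = atan2(p_y, p_x) ≈ 23.63°.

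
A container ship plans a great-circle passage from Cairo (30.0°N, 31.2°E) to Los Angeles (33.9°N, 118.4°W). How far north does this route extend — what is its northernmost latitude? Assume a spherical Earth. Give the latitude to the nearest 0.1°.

The great circle lies in the plane with unit normal n̂ = (p₁ × p₂)/|p₁ × p₂|.
Here n̂_z ≈ -0.387; the vertex latitude is φ_max = arccos|n̂_z| ≈ 67.2°.
Check via Clairaut: cos φ_max = |cos φ₁| · sin C = cos(30.0°)·sin(26.5°) ≈ 0.387, again giving ≈ 67.2°.

≈ 67.2°N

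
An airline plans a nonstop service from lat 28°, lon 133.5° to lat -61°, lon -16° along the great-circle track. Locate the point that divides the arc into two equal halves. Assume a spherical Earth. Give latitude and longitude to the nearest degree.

≈ lat -38°, lon 106°

From cos δ = sin φ₁ sin φ₂ + cos φ₁ cos φ₂ cos Δλ, the central angle is δ ≈ 2.465 rad (141.2°).
Interpolate at f = 1/2 with slerp weights a = sin((1−f)δ)/sin δ ≈ 1.506, b = sin(fδ)/sin δ ≈ 1.506.
p = a·p₁ + b·p₂ ≈ (-0.213, 0.763, -0.610); φ = arcsin(p_z) ≈ -37.59°, λ = atan2(p_y, p_x) ≈ 105.63°.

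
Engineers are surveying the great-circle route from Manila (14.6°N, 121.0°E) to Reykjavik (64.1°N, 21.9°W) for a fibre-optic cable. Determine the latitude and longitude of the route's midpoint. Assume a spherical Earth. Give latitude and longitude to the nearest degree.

≈ (60°N, 98°E)

The haversine formula gives a central angle δ ≈ 1.681 rad (96.3°) between the endpoints.
Interpolate at f = 1/2 with slerp weights a = sin((1−f)δ)/sin δ ≈ 0.750, b = sin(fδ)/sin δ ≈ 0.750.
p = a·p₁ + b·p₂ ≈ (-0.070, 0.500, 0.863); φ = arcsin(p_z) ≈ 59.70°, λ = atan2(p_y, p_x) ≈ 97.95°.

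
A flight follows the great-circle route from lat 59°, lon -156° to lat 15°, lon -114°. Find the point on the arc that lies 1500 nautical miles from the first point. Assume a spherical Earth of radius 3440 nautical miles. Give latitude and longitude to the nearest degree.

≈ lat 40°, lon -130°

Convert each endpoint to a unit vector on the sphere (x = cos φ cos λ, y = cos φ sin λ, z = sin φ).
The central angle between the endpoints is δ = arccos(p₁·p₂) ≈ 0.938 rad (53.7°). The total great-circle distance is δ·R ≈ 0.938 × 3440 ≈ 3226 nmi, so the target fraction is f = 1500/3226 ≈ 0.465.
Interpolate at f ≈ 0.465 with slerp weights a = sin((1−f)δ)/sin δ ≈ 0.597, b = sin(fδ)/sin δ ≈ 0.524.
p = a·p₁ + b·p₂ ≈ (-0.486, -0.587, 0.647); φ = arcsin(p_z) ≈ 40.31°, λ = atan2(p_y, p_x) ≈ -129.64°.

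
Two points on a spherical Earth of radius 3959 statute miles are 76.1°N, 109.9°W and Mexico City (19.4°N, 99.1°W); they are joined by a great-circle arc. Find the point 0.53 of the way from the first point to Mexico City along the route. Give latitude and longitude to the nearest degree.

≈ 46°N, 101°W

Convert each endpoint to a unit vector on the sphere (x = cos φ cos λ, y = cos φ sin λ, z = sin φ).
The central angle between the endpoints is δ = arccos(p₁·p₂) ≈ 0.994 rad (57.0°).
Interpolate at f = 0.53 with slerp weights a = sin((1−f)δ)/sin δ ≈ 0.537, b = sin(fδ)/sin δ ≈ 0.600.
p = a·p₁ + b·p₂ ≈ (-0.133, -0.680, 0.721); φ = arcsin(p_z) ≈ 46.13°, λ = atan2(p_y, p_x) ≈ -101.10°.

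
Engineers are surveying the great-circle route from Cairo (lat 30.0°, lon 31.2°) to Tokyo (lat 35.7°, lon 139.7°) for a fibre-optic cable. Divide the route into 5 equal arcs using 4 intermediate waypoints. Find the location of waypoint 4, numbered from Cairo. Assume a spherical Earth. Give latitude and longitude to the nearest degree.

≈ lat 44°, lon 120°

The haversine formula gives a central angle δ ≈ 1.502 rad (86.1°) between the endpoints.
Interpolate at f = 4/5 with slerp weights a = sin((1−f)δ)/sin δ ≈ 0.297, b = sin(fδ)/sin δ ≈ 0.935.
p = a·p₁ + b·p₂ ≈ (-0.359, 0.624, 0.694); φ = arcsin(p_z) ≈ 43.93°, λ = atan2(p_y, p_x) ≈ 119.93°.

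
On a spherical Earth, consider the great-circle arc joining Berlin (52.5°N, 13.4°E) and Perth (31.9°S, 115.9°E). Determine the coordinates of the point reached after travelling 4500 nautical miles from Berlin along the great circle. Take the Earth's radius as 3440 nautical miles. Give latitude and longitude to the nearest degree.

The haversine formula gives a central angle δ ≈ 2.131 rad (122.1°) between the endpoints. The total great-circle distance is δ·R ≈ 2.131 × 3440 ≈ 7330 nmi, so the target fraction is f = 4500/7330 ≈ 0.614.
Interpolate at f ≈ 0.614 with slerp weights a = sin((1−f)δ)/sin δ ≈ 0.865, b = sin(fδ)/sin δ ≈ 1.140.
p = a·p₁ + b·p₂ ≈ (0.090, 0.992, 0.084); φ = arcsin(p_z) ≈ 4.82°, λ = atan2(p_y, p_x) ≈ 84.84°.

≈ 5°N, 85°E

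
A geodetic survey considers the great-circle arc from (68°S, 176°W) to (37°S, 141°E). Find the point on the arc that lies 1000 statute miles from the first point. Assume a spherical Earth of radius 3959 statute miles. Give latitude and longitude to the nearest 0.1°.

Write both endpoints as unit vectors p₁, p₂ with components (cos φ cos λ, cos φ sin λ, sin φ).
The central angle between the endpoints is δ = arccos(p₁·p₂) ≈ 0.681 rad (39.0°). The total great-circle distance is δ·R ≈ 0.681 × 3959 ≈ 2697 mi, so the target fraction is f = 1000/2697 ≈ 0.371.
Interpolate at f ≈ 0.371 with slerp weights a = sin((1−f)δ)/sin δ ≈ 0.660, b = sin(fδ)/sin δ ≈ 0.397.
p = a·p₁ + b·p₂ ≈ (-0.493, 0.182, -0.851); φ = arcsin(p_z) ≈ -58.30°, λ = atan2(p_y, p_x) ≈ 159.71°.

≈ (58.3°S, 159.7°E)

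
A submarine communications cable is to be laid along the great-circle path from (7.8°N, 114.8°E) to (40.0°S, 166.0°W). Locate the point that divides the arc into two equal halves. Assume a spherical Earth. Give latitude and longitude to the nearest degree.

Write both endpoints as unit vectors p₁, p₂ with components (cos φ cos λ, cos φ sin λ, sin φ).
The central angle between the endpoints is δ = arccos(p₁·p₂) ≈ 1.516 rad (86.8°).
Interpolate at f = 1/2 with slerp weights a = sin((1−f)δ)/sin δ ≈ 0.688, b = sin(fδ)/sin δ ≈ 0.688.
p = a·p₁ + b·p₂ ≈ (-0.798, 0.492, -0.349); φ = arcsin(p_z) ≈ -20.43°, λ = atan2(p_y, p_x) ≈ 148.36°.

≈ (20°S, 148°E)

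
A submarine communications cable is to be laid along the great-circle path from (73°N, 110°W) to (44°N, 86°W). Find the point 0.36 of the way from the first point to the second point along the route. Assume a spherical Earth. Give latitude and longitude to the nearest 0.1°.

≈ (63.0°N, 96.0°W)

Write both endpoints as unit vectors p₁, p₂ with components (cos φ cos λ, cos φ sin λ, sin φ).
The central angle between the endpoints is δ = arccos(p₁·p₂) ≈ 0.542 rad (31.1°).
Interpolate at f = 0.36 with slerp weights a = sin((1−f)δ)/sin δ ≈ 0.659, b = sin(fδ)/sin δ ≈ 0.376.
p = a·p₁ + b·p₂ ≈ (-0.047, -0.451, 0.891); φ = arcsin(p_z) ≈ 63.05°, λ = atan2(p_y, p_x) ≈ -95.96°.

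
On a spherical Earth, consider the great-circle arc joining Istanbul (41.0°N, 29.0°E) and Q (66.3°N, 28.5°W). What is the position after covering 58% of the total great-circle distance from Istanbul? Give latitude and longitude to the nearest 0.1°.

≈ (58.9°N, 5.2°E)

The haversine formula gives a central angle δ ≈ 0.702 rad (40.2°) between the endpoints.
Interpolate at f = 0.58 with slerp weights a = sin((1−f)δ)/sin δ ≈ 0.450, b = sin(fδ)/sin δ ≈ 0.613.
p = a·p₁ + b·p₂ ≈ (0.514, 0.047, 0.857); φ = arcsin(p_z) ≈ 58.95°, λ = atan2(p_y, p_x) ≈ 5.23°.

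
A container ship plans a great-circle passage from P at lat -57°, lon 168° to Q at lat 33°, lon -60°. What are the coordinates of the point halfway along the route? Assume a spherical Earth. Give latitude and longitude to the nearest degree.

≈ lat -25°, lon -100°

Convert each endpoint to a unit vector on the sphere (x = cos φ cos λ, y = cos φ sin λ, z = sin φ).
The central angle between the endpoints is δ = arccos(p₁·p₂) ≈ 2.438 rad (139.7°).
Interpolate at f = 1/2 with slerp weights a = sin((1−f)δ)/sin δ ≈ 1.451, b = sin(fδ)/sin δ ≈ 1.451.
p = a·p₁ + b·p₂ ≈ (-0.165, -0.889, -0.427); φ = arcsin(p_z) ≈ -25.25°, λ = atan2(p_y, p_x) ≈ -100.48°.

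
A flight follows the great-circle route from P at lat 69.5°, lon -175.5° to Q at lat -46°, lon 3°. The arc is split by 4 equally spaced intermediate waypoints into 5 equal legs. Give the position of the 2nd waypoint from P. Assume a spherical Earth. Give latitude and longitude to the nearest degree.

Convert each endpoint to a unit vector on the sphere (x = cos φ cos λ, y = cos φ sin λ, z = sin φ).
The central angle between the endpoints is δ = arccos(p₁·p₂) ≈ 2.731 rad (156.5°).
Interpolate at f = 2/5 with slerp weights a = sin((1−f)δ)/sin δ ≈ 2.501, b = sin(fδ)/sin δ ≈ 2.225.
p = a·p₁ + b·p₂ ≈ (0.671, 0.012, 0.742); φ = arcsin(p_z) ≈ 47.88°, λ = atan2(p_y, p_x) ≈ 1.04°.

≈ lat 48°, lon 1°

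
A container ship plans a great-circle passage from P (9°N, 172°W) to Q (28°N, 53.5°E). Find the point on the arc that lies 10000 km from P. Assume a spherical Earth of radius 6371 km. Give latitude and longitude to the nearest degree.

From cos δ = sin φ₁ sin φ₂ + cos φ₁ cos φ₂ cos Δλ, the central angle is δ ≈ 2.139 rad (122.5°). The total great-circle distance is δ·R ≈ 2.139 × 6371 ≈ 13625 km, so the target fraction is f = 10000/13625 ≈ 0.734.
Interpolate at f ≈ 0.734 with slerp weights a = sin((1−f)δ)/sin δ ≈ 0.639, b = sin(fδ)/sin δ ≈ 1.186.
p = a·p₁ + b·p₂ ≈ (-0.002, 0.754, 0.657); φ = arcsin(p_z) ≈ 41.06°, λ = atan2(p_y, p_x) ≈ 90.16°.

≈ (41°N, 90°E)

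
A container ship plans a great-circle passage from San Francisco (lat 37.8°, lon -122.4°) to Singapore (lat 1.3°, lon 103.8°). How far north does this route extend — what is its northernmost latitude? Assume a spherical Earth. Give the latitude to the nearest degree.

≈ 48°

The great circle lies in the plane with unit normal n̂ = (p₁ × p₂)/|p₁ × p₂|.
Here n̂_z ≈ -0.674; the vertex latitude is φ_max = arccos|n̂_z| ≈ 47.6°.
Check via Clairaut: cos φ_max = |cos φ₁| · sin C = cos(37.8°)·sin(58.5°) ≈ 0.674, again giving ≈ 47.6°.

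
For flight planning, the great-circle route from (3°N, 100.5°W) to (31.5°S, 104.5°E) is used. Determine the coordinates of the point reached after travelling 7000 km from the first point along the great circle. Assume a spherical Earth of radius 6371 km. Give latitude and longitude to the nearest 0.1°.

≈ (43.5°S, 147.9°W)

From cos δ = sin φ₁ sin φ₂ + cos φ₁ cos φ₂ cos Δλ, the central angle is δ ≈ 2.496 rad (143.0°). The total great-circle distance is δ·R ≈ 2.496 × 6371 ≈ 15905 km, so the target fraction is f = 7000/15905 ≈ 0.440.
Interpolate at f ≈ 0.440 with slerp weights a = sin((1−f)δ)/sin δ ≈ 1.638, b = sin(fδ)/sin δ ≈ 1.481.
p = a·p₁ + b·p₂ ≈ (-0.614, -0.386, -0.688); φ = arcsin(p_z) ≈ -43.49°, λ = atan2(p_y, p_x) ≈ -147.86°.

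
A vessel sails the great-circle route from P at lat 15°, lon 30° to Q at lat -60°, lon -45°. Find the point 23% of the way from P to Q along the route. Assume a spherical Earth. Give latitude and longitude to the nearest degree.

≈ lat -4°, lon 19°

Write both endpoints as unit vectors p₁, p₂ with components (cos φ cos λ, cos φ sin λ, sin φ).
The central angle between the endpoints is δ = arccos(p₁·p₂) ≈ 1.670 rad (95.7°).
Interpolate at f = 0.23 with slerp weights a = sin((1−f)δ)/sin δ ≈ 0.964, b = sin(fδ)/sin δ ≈ 0.377.
p = a·p₁ + b·p₂ ≈ (0.940, 0.333, -0.077); φ = arcsin(p_z) ≈ -4.39°, λ = atan2(p_y, p_x) ≈ 19.49°.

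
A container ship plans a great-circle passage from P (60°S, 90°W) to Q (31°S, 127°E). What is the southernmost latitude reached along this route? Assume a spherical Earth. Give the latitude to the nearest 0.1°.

≈ 75.0°S

The great circle lies in the plane with unit normal n̂ = (p₁ × p₂)/|p₁ × p₂|.
Here n̂_z ≈ -0.259; the vertex latitude is φ_max = arccos|n̂_z| ≈ 75.0°.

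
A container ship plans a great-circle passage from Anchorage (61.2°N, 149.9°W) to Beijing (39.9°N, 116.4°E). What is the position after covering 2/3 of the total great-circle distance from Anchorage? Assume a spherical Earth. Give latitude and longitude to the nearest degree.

The haversine formula gives a central angle δ ≈ 1.002 rad (57.4°) between the endpoints.
Interpolate at f = 2/3 with slerp weights a = sin((1−f)δ)/sin δ ≈ 0.389, b = sin(fδ)/sin δ ≈ 0.735.
p = a·p₁ + b·p₂ ≈ (-0.413, 0.411, 0.813); φ = arcsin(p_z) ≈ 54.35°, λ = atan2(p_y, p_x) ≈ 135.12°.

≈ 54°N, 135°E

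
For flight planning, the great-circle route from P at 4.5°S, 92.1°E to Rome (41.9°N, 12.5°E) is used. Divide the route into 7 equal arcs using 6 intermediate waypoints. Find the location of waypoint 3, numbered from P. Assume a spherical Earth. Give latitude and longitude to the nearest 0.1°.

≈ 19.9°N, 64.4°E

The haversine formula gives a central angle δ ≈ 1.489 rad (85.3°) between the endpoints.
Interpolate at f = 3/7 with slerp weights a = sin((1−f)δ)/sin δ ≈ 0.754, b = sin(fδ)/sin δ ≈ 0.598.
p = a·p₁ + b·p₂ ≈ (0.407, 0.848, 0.340); φ = arcsin(p_z) ≈ 19.88°, λ = atan2(p_y, p_x) ≈ 64.37°.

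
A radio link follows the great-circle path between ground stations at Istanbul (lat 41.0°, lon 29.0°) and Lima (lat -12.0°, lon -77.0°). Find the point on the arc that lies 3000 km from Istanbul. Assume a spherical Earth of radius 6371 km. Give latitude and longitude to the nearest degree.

≈ lat 36°, lon -5°

The haversine formula gives a central angle δ ≈ 1.918 rad (109.9°) between the endpoints. The total great-circle distance is δ·R ≈ 1.918 × 6371 ≈ 12217 km, so the target fraction is f = 3000/12217 ≈ 0.246.
Interpolate at f ≈ 0.246 with slerp weights a = sin((1−f)δ)/sin δ ≈ 1.055, b = sin(fδ)/sin δ ≈ 0.482.
p = a·p₁ + b·p₂ ≈ (0.803, -0.074, 0.592); φ = arcsin(p_z) ≈ 36.29°, λ = atan2(p_y, p_x) ≈ -5.25°.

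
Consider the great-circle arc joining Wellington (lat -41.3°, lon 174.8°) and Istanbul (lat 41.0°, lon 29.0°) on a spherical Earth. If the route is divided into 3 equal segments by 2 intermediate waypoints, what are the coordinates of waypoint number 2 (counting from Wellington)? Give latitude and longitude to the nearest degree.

≈ lat 17°, lon 82°

The haversine formula gives a central angle δ ≈ 2.695 rad (154.4°) between the endpoints.
Interpolate at f = 2/3 with slerp weights a = sin((1−f)δ)/sin δ ≈ 1.811, b = sin(fδ)/sin δ ≈ 2.257.
p = a·p₁ + b·p₂ ≈ (0.134, 0.949, 0.285); φ = arcsin(p_z) ≈ 16.56°, λ = atan2(p_y, p_x) ≈ 81.94°.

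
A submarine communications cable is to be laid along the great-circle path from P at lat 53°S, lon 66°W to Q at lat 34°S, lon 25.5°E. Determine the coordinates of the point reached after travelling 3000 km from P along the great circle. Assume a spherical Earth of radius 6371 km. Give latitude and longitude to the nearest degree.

Convert each endpoint to a unit vector on the sphere (x = cos φ cos λ, y = cos φ sin λ, z = sin φ).
The central angle between the endpoints is δ = arccos(p₁·p₂) ≈ 1.122 rad (64.3°). The total great-circle distance is δ·R ≈ 1.122 × 6371 ≈ 7151 km, so the target fraction is f = 3000/7151 ≈ 0.420.
Interpolate at f ≈ 0.420 with slerp weights a = sin((1−f)δ)/sin δ ≈ 0.673, b = sin(fδ)/sin δ ≈ 0.503.
p = a·p₁ + b·p₂ ≈ (0.541, -0.190, -0.819); φ = arcsin(p_z) ≈ -54.98°, λ = atan2(p_y, p_x) ≈ -19.36°.

≈ lat 55°S, lon 19°W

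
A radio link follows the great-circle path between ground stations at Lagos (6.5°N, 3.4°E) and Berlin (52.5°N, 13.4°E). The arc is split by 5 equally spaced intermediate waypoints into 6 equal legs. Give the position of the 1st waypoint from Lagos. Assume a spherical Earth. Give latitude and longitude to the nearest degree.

Convert each endpoint to a unit vector on the sphere (x = cos φ cos λ, y = cos φ sin λ, z = sin φ).
The central angle between the endpoints is δ = arccos(p₁·p₂) ≈ 0.816 rad (46.7°).
Interpolate at f = 1/6 with slerp weights a = sin((1−f)δ)/sin δ ≈ 0.863, b = sin(fδ)/sin δ ≈ 0.186.
p = a·p₁ + b·p₂ ≈ (0.966, 0.077, 0.245); φ = arcsin(p_z) ≈ 14.20°, λ = atan2(p_y, p_x) ≈ 4.56°.

≈ 14°N, 5°E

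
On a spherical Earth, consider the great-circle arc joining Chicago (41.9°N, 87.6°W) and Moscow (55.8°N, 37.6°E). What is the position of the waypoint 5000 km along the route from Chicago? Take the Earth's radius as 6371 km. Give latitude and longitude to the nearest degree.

Write both endpoints as unit vectors p₁, p₂ with components (cos φ cos λ, cos φ sin λ, sin φ).
The central angle between the endpoints is δ = arccos(p₁·p₂) ≈ 1.254 rad (71.9°). The total great-circle distance is δ·R ≈ 1.254 × 6371 ≈ 7991 km, so the target fraction is f = 5000/7991 ≈ 0.626.
Interpolate at f ≈ 0.626 with slerp weights a = sin((1−f)δ)/sin δ ≈ 0.476, b = sin(fδ)/sin δ ≈ 0.744.
p = a·p₁ + b·p₂ ≈ (0.346, -0.099, 0.933); φ = arcsin(p_z) ≈ 68.91°, λ = atan2(p_y, p_x) ≈ -15.97°.

≈ (69°N, 16°W)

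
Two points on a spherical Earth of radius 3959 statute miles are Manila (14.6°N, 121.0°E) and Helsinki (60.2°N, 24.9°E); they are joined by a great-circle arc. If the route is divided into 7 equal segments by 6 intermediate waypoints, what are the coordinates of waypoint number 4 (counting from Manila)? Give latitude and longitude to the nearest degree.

≈ 51°N, 86°E

Convert each endpoint to a unit vector on the sphere (x = cos φ cos λ, y = cos φ sin λ, z = sin φ).
The central angle between the endpoints is δ = arccos(p₁·p₂) ≈ 1.402 rad (80.3°).
Interpolate at f = 4/7 with slerp weights a = sin((1−f)δ)/sin δ ≈ 0.574, b = sin(fδ)/sin δ ≈ 0.729.
p = a·p₁ + b·p₂ ≈ (0.043, 0.628, 0.777); φ = arcsin(p_z) ≈ 50.97°, λ = atan2(p_y, p_x) ≈ 86.12°.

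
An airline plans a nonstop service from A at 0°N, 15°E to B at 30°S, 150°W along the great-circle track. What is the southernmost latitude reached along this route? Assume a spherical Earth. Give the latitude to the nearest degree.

The great circle lies in the plane with unit normal n̂ = (p₁ × p₂)/|p₁ × p₂|.
Here n̂_z ≈ -0.409; the vertex latitude is φ_max = arccos|n̂_z| ≈ 65.9°.
Check via Clairaut: cos φ_max = |cos φ₁| · sin C = cos(0.0°)·sin(155.9°) ≈ 0.409, again giving ≈ 65.9°.

≈ 66°S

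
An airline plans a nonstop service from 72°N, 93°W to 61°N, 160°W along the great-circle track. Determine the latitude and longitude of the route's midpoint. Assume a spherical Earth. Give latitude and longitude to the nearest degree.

From cos δ = sin φ₁ sin φ₂ + cos φ₁ cos φ₂ cos Δλ, the central angle is δ ≈ 0.473 rad (27.1°).
Interpolate at f = 1/2 with slerp weights a = sin((1−f)δ)/sin δ ≈ 0.514, b = sin(fδ)/sin δ ≈ 0.514.
p = a·p₁ + b·p₂ ≈ (-0.243, -0.244, 0.939); φ = arcsin(p_z) ≈ 69.87°, λ = atan2(p_y, p_x) ≈ -134.84°.

≈ 70°N, 135°W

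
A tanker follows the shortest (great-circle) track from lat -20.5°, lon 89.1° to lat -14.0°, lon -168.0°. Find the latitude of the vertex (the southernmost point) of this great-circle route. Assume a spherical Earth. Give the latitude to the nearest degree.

≈ -27°

The great circle lies in the plane with unit normal n̂ = (p₁ × p₂)/|p₁ × p₂|.
Here n̂_z ≈ +0.892; the vertex latitude is φ_max = arccos|n̂_z| ≈ 26.9°.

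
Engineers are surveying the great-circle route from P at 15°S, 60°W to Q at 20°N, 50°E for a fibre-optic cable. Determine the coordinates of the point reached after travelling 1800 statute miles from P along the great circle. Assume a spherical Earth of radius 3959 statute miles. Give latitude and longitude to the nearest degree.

≈ 7°S, 35°W

Write both endpoints as unit vectors p₁, p₂ with components (cos φ cos λ, cos φ sin λ, sin φ).
The central angle between the endpoints is δ = arccos(p₁·p₂) ≈ 1.981 rad (113.5°). The total great-circle distance is δ·R ≈ 1.981 × 3959 ≈ 7844 mi, so the target fraction is f = 1800/7844 ≈ 0.229.
Interpolate at f ≈ 0.229 with slerp weights a = sin((1−f)δ)/sin δ ≈ 1.089, b = sin(fδ)/sin δ ≈ 0.479.
p = a·p₁ + b·p₂ ≈ (0.815, -0.567, -0.118); φ = arcsin(p_z) ≈ -6.79°, λ = atan2(p_y, p_x) ≈ -34.79°.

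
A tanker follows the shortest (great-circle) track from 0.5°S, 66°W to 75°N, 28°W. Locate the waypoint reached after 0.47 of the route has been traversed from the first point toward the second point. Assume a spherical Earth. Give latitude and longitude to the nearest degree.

≈ 36°N, 59°W

The haversine formula gives a central angle δ ≈ 1.374 rad (78.7°) between the endpoints.
Interpolate at f = 0.47 with slerp weights a = sin((1−f)δ)/sin δ ≈ 0.679, b = sin(fδ)/sin δ ≈ 0.614.
p = a·p₁ + b·p₂ ≈ (0.416, -0.695, 0.587); φ = arcsin(p_z) ≈ 35.93°, λ = atan2(p_y, p_x) ≈ -59.06°.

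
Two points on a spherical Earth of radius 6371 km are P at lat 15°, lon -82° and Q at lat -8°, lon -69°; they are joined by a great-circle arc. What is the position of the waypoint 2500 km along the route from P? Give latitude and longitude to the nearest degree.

The haversine formula gives a central angle δ ≈ 0.460 rad (26.4°) between the endpoints. The total great-circle distance is δ·R ≈ 0.460 × 6371 ≈ 2932 km, so the target fraction is f = 2500/2932 ≈ 0.853.
Interpolate at f ≈ 0.853 with slerp weights a = sin((1−f)δ)/sin δ ≈ 0.152, b = sin(fδ)/sin δ ≈ 0.861.
p = a·p₁ + b·p₂ ≈ (0.326, -0.942, -0.080); φ = arcsin(p_z) ≈ -4.61°, λ = atan2(p_y, p_x) ≈ -70.90°.

≈ lat -5°, lon -71°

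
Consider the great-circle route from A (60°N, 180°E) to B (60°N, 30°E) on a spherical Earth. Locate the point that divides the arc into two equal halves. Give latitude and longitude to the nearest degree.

Write both endpoints as unit vectors p₁, p₂ with components (cos φ cos λ, cos φ sin λ, sin φ).
The central angle between the endpoints is δ = arccos(p₁·p₂) ≈ 1.008 rad (57.8°).
Interpolate at f = 1/2 with slerp weights a = sin((1−f)δ)/sin δ ≈ 0.571, b = sin(fδ)/sin δ ≈ 0.571.
p = a·p₁ + b·p₂ ≈ (-0.038, 0.143, 0.989); φ = arcsin(p_z) ≈ 81.50°, λ = atan2(p_y, p_x) ≈ 105.00°.

≈ (82°N, 105°E)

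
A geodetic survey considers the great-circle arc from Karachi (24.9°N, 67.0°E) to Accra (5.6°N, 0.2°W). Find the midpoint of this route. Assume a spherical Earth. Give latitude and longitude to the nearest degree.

≈ 18°N, 32°E

The haversine formula gives a central angle δ ≈ 1.169 rad (67.0°) between the endpoints.
Interpolate at f = 1/2 with slerp weights a = sin((1−f)δ)/sin δ ≈ 0.600, b = sin(fδ)/sin δ ≈ 0.600.
p = a·p₁ + b·p₂ ≈ (0.809, 0.499, 0.311); φ = arcsin(p_z) ≈ 18.12°, λ = atan2(p_y, p_x) ≈ 31.64°.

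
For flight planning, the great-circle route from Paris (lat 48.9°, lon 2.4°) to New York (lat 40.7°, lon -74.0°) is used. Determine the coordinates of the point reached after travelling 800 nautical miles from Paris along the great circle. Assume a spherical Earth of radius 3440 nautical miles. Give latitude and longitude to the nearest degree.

From cos δ = sin φ₁ sin φ₂ + cos φ₁ cos φ₂ cos Δλ, the central angle is δ ≈ 0.917 rad (52.5°). The total great-circle distance is δ·R ≈ 0.917 × 3440 ≈ 3153 nmi, so the target fraction is f = 800/3153 ≈ 0.254.
Interpolate at f ≈ 0.254 with slerp weights a = sin((1−f)δ)/sin δ ≈ 0.796, b = sin(fδ)/sin δ ≈ 0.290.
p = a·p₁ + b·p₂ ≈ (0.584, -0.190, 0.789); φ = arcsin(p_z) ≈ 52.14°, λ = atan2(p_y, p_x) ≈ -18.01°.

≈ lat 52°, lon -18°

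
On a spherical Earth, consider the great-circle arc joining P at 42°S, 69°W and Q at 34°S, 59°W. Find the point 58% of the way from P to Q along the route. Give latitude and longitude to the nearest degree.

≈ 37°S, 63°W

From cos δ = sin φ₁ sin φ₂ + cos φ₁ cos φ₂ cos Δλ, the central angle is δ ≈ 0.196 rad (11.2°).
Interpolate at f = 0.58 with slerp weights a = sin((1−f)δ)/sin δ ≈ 0.422, b = sin(fδ)/sin δ ≈ 0.582.
p = a·p₁ + b·p₂ ≈ (0.361, -0.707, -0.608); φ = arcsin(p_z) ≈ -37.46°, λ = atan2(p_y, p_x) ≈ -62.94°.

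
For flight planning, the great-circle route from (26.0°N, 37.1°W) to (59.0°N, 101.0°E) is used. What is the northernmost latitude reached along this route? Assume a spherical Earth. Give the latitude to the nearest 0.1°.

≈ 72.0°N

The great circle lies in the plane with unit normal n̂ = (p₁ × p₂)/|p₁ × p₂|.
Here n̂_z ≈ +0.309; the vertex latitude is φ_max = arccos|n̂_z| ≈ 72.0°.
Check via Clairaut: cos φ_max = |cos φ₁| · sin C = cos(26.0°)·sin(20.1°) ≈ 0.309, again giving ≈ 72.0°.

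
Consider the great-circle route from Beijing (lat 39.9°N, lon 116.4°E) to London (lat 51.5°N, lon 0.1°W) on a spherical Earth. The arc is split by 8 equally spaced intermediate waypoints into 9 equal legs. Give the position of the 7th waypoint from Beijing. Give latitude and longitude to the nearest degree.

≈ lat 61°N, lon 24°E

Convert each endpoint to a unit vector on the sphere (x = cos φ cos λ, y = cos φ sin λ, z = sin φ).
The central angle between the endpoints is δ = arccos(p₁·p₂) ≈ 1.278 rad (73.2°).
Interpolate at f = 7/9 with slerp weights a = sin((1−f)δ)/sin δ ≈ 0.293, b = sin(fδ)/sin δ ≈ 0.875.
p = a·p₁ + b·p₂ ≈ (0.445, 0.200, 0.873); φ = arcsin(p_z) ≈ 60.79°, λ = atan2(p_y, p_x) ≈ 24.21°.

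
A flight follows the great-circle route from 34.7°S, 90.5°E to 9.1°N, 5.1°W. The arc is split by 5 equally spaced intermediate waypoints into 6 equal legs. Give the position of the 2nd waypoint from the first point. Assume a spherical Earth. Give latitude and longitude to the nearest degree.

≈ 26°S, 53°E

From cos δ = sin φ₁ sin φ₂ + cos φ₁ cos φ₂ cos Δλ, the central angle is δ ≈ 1.741 rad (99.7°).
Interpolate at f = 2/6 with slerp weights a = sin((1−f)δ)/sin δ ≈ 0.930, b = sin(fδ)/sin δ ≈ 0.556.
p = a·p₁ + b·p₂ ≈ (0.540, 0.716, -0.442); φ = arcsin(p_z) ≈ -26.21°, λ = atan2(p_y, p_x) ≈ 52.96°.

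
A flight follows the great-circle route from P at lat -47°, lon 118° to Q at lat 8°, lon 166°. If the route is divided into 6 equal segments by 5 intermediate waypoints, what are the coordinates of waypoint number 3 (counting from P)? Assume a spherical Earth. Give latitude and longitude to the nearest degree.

≈ lat -21°, lon 147°

Convert each endpoint to a unit vector on the sphere (x = cos φ cos λ, y = cos φ sin λ, z = sin φ).
The central angle between the endpoints is δ = arccos(p₁·p₂) ≈ 1.213 rad (69.5°).
Interpolate at f = 3/6 with slerp weights a = sin((1−f)δ)/sin δ ≈ 0.609, b = sin(fδ)/sin δ ≈ 0.609.
p = a·p₁ + b·p₂ ≈ (-0.780, 0.512, -0.360); φ = arcsin(p_z) ≈ -21.12°, λ = atan2(p_y, p_x) ≈ 146.69°.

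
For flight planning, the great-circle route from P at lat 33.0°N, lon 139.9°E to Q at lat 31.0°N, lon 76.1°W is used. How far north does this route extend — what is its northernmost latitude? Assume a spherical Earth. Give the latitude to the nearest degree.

≈ 64°N

The great circle lies in the plane with unit normal n̂ = (p₁ × p₂)/|p₁ × p₂|.
Here n̂_z ≈ +0.443; the vertex latitude is φ_max = arccos|n̂_z| ≈ 63.7°.
Check via Clairaut: cos φ_max = |cos φ₁| · sin C = cos(33.0°)·sin(31.9°) ≈ 0.443, again giving ≈ 63.7°.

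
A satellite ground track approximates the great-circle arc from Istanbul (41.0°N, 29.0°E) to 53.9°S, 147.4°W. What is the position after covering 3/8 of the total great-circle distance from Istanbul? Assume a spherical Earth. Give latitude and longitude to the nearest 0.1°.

≈ 21.0°S, 20.1°E

The haversine formula gives a central angle δ ≈ 2.913 rad (166.9°) between the endpoints.
Interpolate at f = 3/8 with slerp weights a = sin((1−f)δ)/sin δ ≈ 4.268, b = sin(fδ)/sin δ ≈ 3.910.
p = a·p₁ + b·p₂ ≈ (0.877, 0.321, -0.359); φ = arcsin(p_z) ≈ -21.03°, λ = atan2(p_y, p_x) ≈ 20.09°.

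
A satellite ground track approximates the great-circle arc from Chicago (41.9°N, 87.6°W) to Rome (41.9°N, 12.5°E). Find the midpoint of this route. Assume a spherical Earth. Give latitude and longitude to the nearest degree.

≈ (54°N, 38°W)

Convert each endpoint to a unit vector on the sphere (x = cos φ cos λ, y = cos φ sin λ, z = sin φ).
The central angle between the endpoints is δ = arccos(p₁·p₂) ≈ 1.214 rad (69.6°).
Interpolate at f = 1/2 with slerp weights a = sin((1−f)δ)/sin δ ≈ 0.609, b = sin(fδ)/sin δ ≈ 0.609.
p = a·p₁ + b·p₂ ≈ (0.461, -0.355, 0.813); φ = arcsin(p_z) ≈ 54.41°, λ = atan2(p_y, p_x) ≈ -37.55°.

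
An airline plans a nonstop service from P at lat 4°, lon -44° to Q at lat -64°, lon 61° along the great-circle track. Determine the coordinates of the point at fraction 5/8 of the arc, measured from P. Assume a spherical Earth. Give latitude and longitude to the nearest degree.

≈ lat -50°, lon -7°

Write both endpoints as unit vectors p₁, p₂ with components (cos φ cos λ, cos φ sin λ, sin φ).
The central angle between the endpoints is δ = arccos(p₁·p₂) ≈ 1.748 rad (100.1°).
Interpolate at f = 5/8 with slerp weights a = sin((1−f)δ)/sin δ ≈ 0.619, b = sin(fδ)/sin δ ≈ 0.902.
p = a·p₁ + b·p₂ ≈ (0.636, -0.083, -0.767); φ = arcsin(p_z) ≈ -50.11°, λ = atan2(p_y, p_x) ≈ -7.46°.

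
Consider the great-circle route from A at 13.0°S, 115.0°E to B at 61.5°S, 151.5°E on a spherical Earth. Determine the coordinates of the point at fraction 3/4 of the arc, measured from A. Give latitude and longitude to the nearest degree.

≈ 51°S, 136°E

Convert each endpoint to a unit vector on the sphere (x = cos φ cos λ, y = cos φ sin λ, z = sin φ).
The central angle between the endpoints is δ = arccos(p₁·p₂) ≈ 0.963 rad (55.2°).
Interpolate at f = 3/4 with slerp weights a = sin((1−f)δ)/sin δ ≈ 0.290, b = sin(fδ)/sin δ ≈ 0.805.
p = a·p₁ + b·p₂ ≈ (-0.457, 0.440, -0.773); φ = arcsin(p_z) ≈ -50.62°, λ = atan2(p_y, p_x) ≈ 136.12°.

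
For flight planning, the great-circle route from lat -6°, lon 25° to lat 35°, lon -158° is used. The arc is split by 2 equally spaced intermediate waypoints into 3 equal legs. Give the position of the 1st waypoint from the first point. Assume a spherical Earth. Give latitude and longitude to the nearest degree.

The haversine formula gives a central angle δ ≈ 2.633 rad (150.9°) between the endpoints.
Interpolate at f = 1/3 with slerp weights a = sin((1−f)δ)/sin δ ≈ 2.019, b = sin(fδ)/sin δ ≈ 1.580.
p = a·p₁ + b·p₂ ≈ (0.620, 0.364, 0.695); φ = arcsin(p_z) ≈ 44.05°, λ = atan2(p_y, p_x) ≈ 30.41°.

≈ lat 44°, lon 30°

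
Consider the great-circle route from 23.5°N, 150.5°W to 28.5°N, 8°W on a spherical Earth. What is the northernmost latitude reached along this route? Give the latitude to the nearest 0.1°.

The great circle lies in the plane with unit normal n̂ = (p₁ × p₂)/|p₁ × p₂|.
Here n̂_z ≈ +0.549; the vertex latitude is φ_max = arccos|n̂_z| ≈ 56.7°.
Check via Clairaut: cos φ_max = |cos φ₁| · sin C = cos(23.5°)·sin(36.8°) ≈ 0.549, again giving ≈ 56.7°.

≈ 56.7°N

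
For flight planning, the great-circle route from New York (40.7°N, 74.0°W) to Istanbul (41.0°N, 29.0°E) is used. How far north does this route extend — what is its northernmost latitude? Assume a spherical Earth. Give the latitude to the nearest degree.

≈ 54°N

The great circle lies in the plane with unit normal n̂ = (p₁ × p₂)/|p₁ × p₂|.
Here n̂_z ≈ +0.584; the vertex latitude is φ_max = arccos|n̂_z| ≈ 54.2°.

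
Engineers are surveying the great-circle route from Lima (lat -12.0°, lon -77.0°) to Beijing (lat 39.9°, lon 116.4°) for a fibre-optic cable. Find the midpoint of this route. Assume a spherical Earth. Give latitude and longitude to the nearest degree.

The haversine formula gives a central angle δ ≈ 2.613 rad (149.7°) between the endpoints.
Interpolate at f = 1/2 with slerp weights a = sin((1−f)δ)/sin δ ≈ 1.913, b = sin(fδ)/sin δ ≈ 1.913.
p = a·p₁ + b·p₂ ≈ (-0.232, -0.509, 0.829); φ = arcsin(p_z) ≈ 56.02°, λ = atan2(p_y, p_x) ≈ -114.48°.

≈ lat 56°, lon -114°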